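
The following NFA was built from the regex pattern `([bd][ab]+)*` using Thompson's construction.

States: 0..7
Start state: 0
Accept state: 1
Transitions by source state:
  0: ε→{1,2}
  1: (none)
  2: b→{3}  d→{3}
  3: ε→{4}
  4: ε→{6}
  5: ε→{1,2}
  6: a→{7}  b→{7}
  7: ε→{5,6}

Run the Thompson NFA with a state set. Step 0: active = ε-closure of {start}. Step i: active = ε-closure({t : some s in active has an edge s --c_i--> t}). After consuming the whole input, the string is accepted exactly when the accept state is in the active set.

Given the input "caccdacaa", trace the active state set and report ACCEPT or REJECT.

Answer: REJECT

Steps:
initial (ε-close {0}): {0,1,2}
'c' @ 1: {}  — no active states
rest 'accdacaa' ignored (set empty)
final: {}; accept 1 not in set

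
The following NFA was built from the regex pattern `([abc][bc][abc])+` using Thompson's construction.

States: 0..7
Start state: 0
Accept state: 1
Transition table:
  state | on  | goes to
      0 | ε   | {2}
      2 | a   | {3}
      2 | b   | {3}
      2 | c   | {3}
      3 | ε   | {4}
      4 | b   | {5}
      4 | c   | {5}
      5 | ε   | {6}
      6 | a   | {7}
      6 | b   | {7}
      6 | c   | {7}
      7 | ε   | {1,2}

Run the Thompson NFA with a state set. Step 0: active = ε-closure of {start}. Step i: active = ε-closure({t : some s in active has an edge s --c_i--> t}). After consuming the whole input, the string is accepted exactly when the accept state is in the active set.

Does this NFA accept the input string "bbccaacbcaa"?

Answer: REJECT

Trace:
initial (ε-close {0}): {0,2}
'b' @ 1: {3,4}
'b' @ 2: {5,6}
'c' @ 3: {1,2,7}  ✓accept
'c' @ 4: {3,4}
'a' @ 5: {}  — no active states
rest 'acbcaa' ignored (set empty)
end set {} — state 1 not in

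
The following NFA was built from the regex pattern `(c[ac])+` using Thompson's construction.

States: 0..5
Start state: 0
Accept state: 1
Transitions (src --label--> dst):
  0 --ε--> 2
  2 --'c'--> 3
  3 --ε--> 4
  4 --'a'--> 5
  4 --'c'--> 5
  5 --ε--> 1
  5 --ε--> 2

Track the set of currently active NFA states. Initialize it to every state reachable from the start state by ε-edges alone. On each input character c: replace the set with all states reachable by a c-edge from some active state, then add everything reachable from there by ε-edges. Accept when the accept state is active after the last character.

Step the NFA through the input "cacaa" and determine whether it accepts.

Answer: REJECT

Derivation:
initial (ε-close {0}): {0,2}
'c' @ 1: {3,4}
'a' @ 2: {1,2,5}  ✓accept
'c' @ 3: {3,4}
'a' @ 4: {1,2,5}  ✓accept
'a' @ 5: {}  — no active states
after full input: {}  (accept=1 not in)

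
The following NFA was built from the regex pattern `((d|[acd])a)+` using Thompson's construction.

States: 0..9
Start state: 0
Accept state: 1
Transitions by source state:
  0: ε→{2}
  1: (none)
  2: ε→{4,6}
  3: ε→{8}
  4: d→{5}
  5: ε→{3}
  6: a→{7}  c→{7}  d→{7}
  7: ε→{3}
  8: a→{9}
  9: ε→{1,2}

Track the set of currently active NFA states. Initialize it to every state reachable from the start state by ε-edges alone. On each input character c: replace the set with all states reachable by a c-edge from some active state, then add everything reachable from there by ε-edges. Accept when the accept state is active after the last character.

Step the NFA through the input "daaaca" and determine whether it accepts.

Answer: ACCEPT

Steps:
start: ε-closure({0}) = {0,2,4,6}
'd' @ 1: {3,5,7,8}
'a' @ 2: {1,2,4,6,9}  (accept∈set)
'a' @ 3: {3,7,8}
'a' @ 4: {1,2,4,6,9}  (accept∈set)
'c' @ 5: {3,7,8}
'a' @ 6: {1,2,4,6,9}  (accept∈set)
after full input: {1,2,4,6,9}  (accept=1 in)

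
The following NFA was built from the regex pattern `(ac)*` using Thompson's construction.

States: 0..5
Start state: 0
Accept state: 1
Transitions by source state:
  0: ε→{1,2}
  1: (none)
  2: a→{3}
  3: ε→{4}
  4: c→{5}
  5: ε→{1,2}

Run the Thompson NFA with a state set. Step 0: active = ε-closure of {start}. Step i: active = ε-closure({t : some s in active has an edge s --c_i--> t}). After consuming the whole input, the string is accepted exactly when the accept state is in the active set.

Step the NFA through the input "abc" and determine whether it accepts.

Answer: REJECT

Steps:
initial (ε-close {0}): {0,1,2}
'a' @ 1: {3,4}
'b' @ 2: {}  — dead — no transitions
rest 'c' ignored (set empty)
end set {} — state 1 not in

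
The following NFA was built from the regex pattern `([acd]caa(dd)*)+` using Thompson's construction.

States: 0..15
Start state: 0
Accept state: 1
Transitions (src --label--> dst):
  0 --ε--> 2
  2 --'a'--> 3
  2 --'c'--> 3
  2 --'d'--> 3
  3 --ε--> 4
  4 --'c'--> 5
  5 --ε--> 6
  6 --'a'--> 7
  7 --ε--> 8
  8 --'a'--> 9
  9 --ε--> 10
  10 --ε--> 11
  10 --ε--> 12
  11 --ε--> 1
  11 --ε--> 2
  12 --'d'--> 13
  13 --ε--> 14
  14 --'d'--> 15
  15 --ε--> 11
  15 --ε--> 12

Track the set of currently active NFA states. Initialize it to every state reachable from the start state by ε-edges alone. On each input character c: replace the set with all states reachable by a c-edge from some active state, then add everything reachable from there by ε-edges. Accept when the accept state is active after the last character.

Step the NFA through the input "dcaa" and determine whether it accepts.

S₀ = ε-closure({0}) = {0,2}
'd' @ 1: {3,4}
'c' @ 2: {5,6}
'a' @ 3: {7,8}
'a' @ 4: {1,2,9,10,11,12}  (accept∈set)
final: {1,2,9,10,11,12}; accept 1 in set

Answer: ACCEPT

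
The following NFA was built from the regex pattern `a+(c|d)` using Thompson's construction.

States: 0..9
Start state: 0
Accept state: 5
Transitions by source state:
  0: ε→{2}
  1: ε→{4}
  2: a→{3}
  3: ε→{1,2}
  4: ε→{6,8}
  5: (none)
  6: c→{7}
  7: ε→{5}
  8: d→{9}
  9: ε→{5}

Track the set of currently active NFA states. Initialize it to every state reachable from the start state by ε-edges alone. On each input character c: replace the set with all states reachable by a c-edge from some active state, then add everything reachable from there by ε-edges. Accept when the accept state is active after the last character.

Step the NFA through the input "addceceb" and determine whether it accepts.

Answer: REJECT

Steps:
S₀ = ε-closure({0}) = {0,2}
'a' @ 1: {1,2,3,4,6,8}
'd' @ 2: {5,9}  [accepting]
'd' @ 3: {}  — no active states
rest 'ceceb' ignored (set empty)
end set {} — state 5 not in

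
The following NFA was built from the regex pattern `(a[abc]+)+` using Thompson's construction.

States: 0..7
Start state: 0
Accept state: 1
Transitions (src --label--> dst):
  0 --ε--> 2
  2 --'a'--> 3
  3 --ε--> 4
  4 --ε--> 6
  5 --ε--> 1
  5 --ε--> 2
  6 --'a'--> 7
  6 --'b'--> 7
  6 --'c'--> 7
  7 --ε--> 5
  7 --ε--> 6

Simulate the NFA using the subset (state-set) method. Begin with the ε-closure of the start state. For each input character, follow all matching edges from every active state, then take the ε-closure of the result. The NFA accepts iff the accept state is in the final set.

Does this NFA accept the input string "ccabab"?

Answer: REJECT

Steps:
initial (ε-close {0}): {0,2}
'c' @ 1: {}  — state set empty
rest 'cabab' ignored (set empty)
end set {} — state 1 not in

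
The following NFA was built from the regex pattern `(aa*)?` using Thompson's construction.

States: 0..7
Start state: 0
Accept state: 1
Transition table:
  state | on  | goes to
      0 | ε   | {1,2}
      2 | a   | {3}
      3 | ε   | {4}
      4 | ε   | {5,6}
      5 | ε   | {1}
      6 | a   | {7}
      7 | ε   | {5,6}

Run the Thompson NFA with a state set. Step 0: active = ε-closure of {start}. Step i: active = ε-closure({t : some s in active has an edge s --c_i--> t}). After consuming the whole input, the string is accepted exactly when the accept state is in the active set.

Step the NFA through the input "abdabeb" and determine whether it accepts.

S₀ = ε-closure({0}) = {0,1,2}
'a' @ 1: {1,3,4,5,6}  ✓accept
'b' @ 2: {}  — no active states
rest 'dabeb' ignored (set empty)
after full input: {}  (accept=1 not in)

Answer: REJECT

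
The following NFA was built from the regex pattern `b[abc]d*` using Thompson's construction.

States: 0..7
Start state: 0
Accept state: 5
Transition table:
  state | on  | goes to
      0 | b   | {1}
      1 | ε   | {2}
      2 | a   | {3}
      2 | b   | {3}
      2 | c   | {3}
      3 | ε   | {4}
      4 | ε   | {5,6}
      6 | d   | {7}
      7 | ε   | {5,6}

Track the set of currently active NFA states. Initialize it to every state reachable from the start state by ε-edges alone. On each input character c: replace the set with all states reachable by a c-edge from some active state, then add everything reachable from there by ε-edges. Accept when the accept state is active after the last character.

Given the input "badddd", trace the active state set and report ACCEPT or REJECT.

S₀ = ε-closure({0}) = {0}
'b' @ 1: {1,2}
'a' @ 2: {3,4,5,6}  (accept∈set)
'd' @ 3: {5,6,7}  (accept∈set)
'd' @ 4: {5,6,7}  (accept∈set)
'd' @ 5: {5,6,7}  (accept∈set)
'd' @ 6: {5,6,7}  (accept∈set)
after full input: {5,6,7}  (accept=5 in)

Answer: ACCEPT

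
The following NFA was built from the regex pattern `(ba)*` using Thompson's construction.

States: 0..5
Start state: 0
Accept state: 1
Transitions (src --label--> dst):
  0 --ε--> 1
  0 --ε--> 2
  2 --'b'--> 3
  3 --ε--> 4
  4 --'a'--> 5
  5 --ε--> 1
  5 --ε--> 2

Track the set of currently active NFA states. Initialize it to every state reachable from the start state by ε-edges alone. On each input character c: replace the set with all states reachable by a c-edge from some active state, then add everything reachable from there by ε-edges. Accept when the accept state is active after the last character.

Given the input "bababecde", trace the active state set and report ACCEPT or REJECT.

S₀ = ε-closure({0}) = {0,1,2}
'b' @ 1: {3,4}
'a' @ 2: {1,2,5}  [accepting]
'b' @ 3: {3,4}
'a' @ 4: {1,2,5}  [accepting]
'b' @ 5: {3,4}
'e' @ 6: {}  — state set empty
rest 'cde' ignored (set empty)
final: {}; accept 1 not in set

Answer: REJECT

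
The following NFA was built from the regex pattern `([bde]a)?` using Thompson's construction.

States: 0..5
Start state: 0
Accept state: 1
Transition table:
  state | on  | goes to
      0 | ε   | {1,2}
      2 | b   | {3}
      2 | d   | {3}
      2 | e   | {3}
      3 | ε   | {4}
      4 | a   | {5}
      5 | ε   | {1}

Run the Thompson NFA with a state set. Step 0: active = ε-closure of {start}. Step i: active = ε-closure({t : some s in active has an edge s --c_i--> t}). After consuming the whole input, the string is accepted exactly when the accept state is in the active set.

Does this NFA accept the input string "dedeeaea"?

S₀ = ε-closure({0}) = {0,1,2}
'd' @ 1: {3,4}
'e' @ 2: {}  — state set empty
rest 'deeaea' ignored (set empty)
final: {}; accept 1 not in set

Answer: REJECT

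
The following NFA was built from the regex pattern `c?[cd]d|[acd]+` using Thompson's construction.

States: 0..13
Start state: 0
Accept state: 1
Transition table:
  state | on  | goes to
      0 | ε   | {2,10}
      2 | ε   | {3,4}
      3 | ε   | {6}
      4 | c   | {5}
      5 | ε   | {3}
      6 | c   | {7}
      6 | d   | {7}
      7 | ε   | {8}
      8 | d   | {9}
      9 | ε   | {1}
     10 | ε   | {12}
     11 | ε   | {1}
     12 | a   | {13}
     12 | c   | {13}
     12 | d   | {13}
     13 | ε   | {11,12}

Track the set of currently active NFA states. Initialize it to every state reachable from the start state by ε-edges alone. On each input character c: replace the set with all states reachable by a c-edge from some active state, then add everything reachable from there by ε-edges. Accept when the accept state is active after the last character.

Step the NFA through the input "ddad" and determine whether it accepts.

Answer: ACCEPT

Derivation:
initial (ε-close {0}): {0,2,3,4,6,10,12}
'd' @ 1: {1,7,8,11,12,13}  ✓accept
'd' @ 2: {1,9,11,12,13}  ✓accept
'a' @ 3: {1,11,12,13}  ✓accept
'd' @ 4: {1,11,12,13}  ✓accept
end set {1,11,12,13} — state 1 in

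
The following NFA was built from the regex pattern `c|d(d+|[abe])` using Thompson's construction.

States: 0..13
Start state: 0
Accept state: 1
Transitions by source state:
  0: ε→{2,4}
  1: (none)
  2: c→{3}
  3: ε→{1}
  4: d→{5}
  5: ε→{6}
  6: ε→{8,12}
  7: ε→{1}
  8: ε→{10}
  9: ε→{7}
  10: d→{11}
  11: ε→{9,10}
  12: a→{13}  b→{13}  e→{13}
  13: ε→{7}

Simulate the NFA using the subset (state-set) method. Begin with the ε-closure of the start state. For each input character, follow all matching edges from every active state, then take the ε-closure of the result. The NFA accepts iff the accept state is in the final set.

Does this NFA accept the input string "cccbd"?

Answer: REJECT

Derivation:
initial (ε-close {0}): {0,2,4}
'c' @ 1: {1,3}  [accepting]
'c' @ 2: {}  — no active states
rest 'cbd' ignored (set empty)
final: {}; accept 1 not in set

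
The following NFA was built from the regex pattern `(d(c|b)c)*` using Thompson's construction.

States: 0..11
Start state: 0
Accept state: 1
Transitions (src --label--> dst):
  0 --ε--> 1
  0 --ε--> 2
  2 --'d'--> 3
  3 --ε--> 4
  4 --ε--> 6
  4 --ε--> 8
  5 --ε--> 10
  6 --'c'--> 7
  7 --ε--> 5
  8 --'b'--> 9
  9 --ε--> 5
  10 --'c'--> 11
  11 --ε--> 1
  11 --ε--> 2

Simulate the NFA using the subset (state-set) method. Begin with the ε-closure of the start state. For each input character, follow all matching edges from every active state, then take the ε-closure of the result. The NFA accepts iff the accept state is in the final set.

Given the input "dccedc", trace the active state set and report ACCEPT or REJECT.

Answer: REJECT

Derivation:
start: ε-closure({0}) = {0,1,2}
'd' @ 1: {3,4,6,8}
'c' @ 2: {5,7,10}
'c' @ 3: {1,2,11}  [accepting]
'e' @ 4: {}  — dead — no transitions
rest 'dc' ignored (set empty)
final: {}; accept 1 not in set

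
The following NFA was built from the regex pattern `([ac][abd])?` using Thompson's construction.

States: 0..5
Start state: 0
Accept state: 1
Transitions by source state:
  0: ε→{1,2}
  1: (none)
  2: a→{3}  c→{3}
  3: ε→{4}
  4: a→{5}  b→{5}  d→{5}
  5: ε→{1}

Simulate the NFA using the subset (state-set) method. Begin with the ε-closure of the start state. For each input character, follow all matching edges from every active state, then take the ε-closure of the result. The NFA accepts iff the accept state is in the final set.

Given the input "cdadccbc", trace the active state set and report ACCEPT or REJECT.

Answer: REJECT

Steps:
start: ε-closure({0}) = {0,1,2}
'c' @ 1: {3,4}
'd' @ 2: {1,5}  (accept∈set)
'a' @ 3: {}  — dead — no transitions
rest 'dccbc' ignored (set empty)
end set {} — state 1 not in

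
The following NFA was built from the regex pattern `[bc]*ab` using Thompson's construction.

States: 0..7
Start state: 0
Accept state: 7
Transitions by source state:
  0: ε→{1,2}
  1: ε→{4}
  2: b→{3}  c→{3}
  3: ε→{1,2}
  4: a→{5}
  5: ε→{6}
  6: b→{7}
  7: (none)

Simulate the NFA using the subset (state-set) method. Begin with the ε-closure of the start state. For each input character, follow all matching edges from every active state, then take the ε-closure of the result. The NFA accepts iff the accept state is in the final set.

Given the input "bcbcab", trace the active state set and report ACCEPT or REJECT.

start: ε-closure({0}) = {0,1,2,4}
'b' @ 1: {1,2,3,4}
'c' @ 2: {1,2,3,4}
'b' @ 3: {1,2,3,4}
'c' @ 4: {1,2,3,4}
'a' @ 5: {5,6}
'b' @ 6: {7}  (accept∈set)
after full input: {7}  (accept=7 in)

Answer: ACCEPT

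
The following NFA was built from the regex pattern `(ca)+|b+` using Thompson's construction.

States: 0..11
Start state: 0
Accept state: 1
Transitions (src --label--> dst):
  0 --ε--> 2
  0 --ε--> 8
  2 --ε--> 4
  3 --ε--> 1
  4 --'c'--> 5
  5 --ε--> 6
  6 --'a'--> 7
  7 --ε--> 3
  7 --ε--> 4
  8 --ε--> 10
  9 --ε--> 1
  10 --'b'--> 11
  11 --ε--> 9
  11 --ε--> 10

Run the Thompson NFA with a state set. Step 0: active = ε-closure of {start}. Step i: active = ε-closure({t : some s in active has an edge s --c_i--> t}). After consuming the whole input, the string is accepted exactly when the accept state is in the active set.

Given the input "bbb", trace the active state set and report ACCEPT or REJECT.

initial (ε-close {0}): {0,2,4,8,10}
'b' @ 1: {1,9,10,11}  (accept∈set)
'b' @ 2: {1,9,10,11}  (accept∈set)
'b' @ 3: {1,9,10,11}  (accept∈set)
end set {1,9,10,11} — state 1 in

Answer: ACCEPT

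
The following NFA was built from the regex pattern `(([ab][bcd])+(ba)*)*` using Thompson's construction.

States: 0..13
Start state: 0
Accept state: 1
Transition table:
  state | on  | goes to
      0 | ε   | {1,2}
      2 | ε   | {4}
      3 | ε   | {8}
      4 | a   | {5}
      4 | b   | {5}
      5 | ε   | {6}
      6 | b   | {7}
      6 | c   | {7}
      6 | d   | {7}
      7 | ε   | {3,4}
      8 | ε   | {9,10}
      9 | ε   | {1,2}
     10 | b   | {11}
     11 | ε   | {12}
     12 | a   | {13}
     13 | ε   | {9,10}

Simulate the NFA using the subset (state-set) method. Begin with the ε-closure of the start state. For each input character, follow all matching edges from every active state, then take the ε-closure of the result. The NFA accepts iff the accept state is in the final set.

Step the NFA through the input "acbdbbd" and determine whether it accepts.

Answer: REJECT

Derivation:
start: ε-closure({0}) = {0,1,2,4}
'a' @ 1: {5,6}
'c' @ 2: {1,2,3,4,7,8,9,10}  [accepting]
'b' @ 3: {5,6,11,12}
'd' @ 4: {1,2,3,4,7,8,9,10}  [accepting]
'b' @ 5: {5,6,11,12}
'b' @ 6: {1,2,3,4,7,8,9,10}  [accepting]
'd' @ 7: {}  — dead — no transitions
final: {}; accept 1 not in set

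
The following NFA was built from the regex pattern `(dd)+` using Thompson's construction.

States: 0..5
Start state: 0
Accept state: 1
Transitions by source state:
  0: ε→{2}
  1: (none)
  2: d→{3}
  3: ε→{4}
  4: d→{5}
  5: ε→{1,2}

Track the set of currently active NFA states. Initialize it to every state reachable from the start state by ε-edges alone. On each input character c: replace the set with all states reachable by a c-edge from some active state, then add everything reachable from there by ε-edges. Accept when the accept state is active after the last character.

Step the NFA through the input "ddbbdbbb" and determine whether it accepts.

Answer: REJECT

Derivation:
initial (ε-close {0}): {0,2}
'd' @ 1: {3,4}
'd' @ 2: {1,2,5}  [accepting]
'b' @ 3: {}  — state set empty
rest 'bdbbb' ignored (set empty)
final: {}; accept 1 not in set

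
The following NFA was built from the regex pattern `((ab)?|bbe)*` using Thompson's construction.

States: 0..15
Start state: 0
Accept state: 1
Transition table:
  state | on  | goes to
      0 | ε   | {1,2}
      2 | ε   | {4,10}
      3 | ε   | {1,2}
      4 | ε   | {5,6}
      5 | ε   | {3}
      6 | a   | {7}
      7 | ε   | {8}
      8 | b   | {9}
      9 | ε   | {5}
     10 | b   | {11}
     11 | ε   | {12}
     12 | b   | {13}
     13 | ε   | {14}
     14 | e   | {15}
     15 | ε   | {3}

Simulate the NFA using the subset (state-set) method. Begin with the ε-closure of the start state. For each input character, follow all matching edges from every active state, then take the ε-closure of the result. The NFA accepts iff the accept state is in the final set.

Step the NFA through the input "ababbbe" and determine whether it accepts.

Answer: ACCEPT

Trace:
initial (ε-close {0}): {0,1,2,3,4,5,6,10}
'a' @ 1: {7,8}
'b' @ 2: {1,2,3,4,5,6,9,10}  ✓accept
'a' @ 3: {7,8}
'b' @ 4: {1,2,3,4,5,6,9,10}  ✓accept
'b' @ 5: {11,12}
'b' @ 6: {13,14}
'e' @ 7: {1,2,3,4,5,6,10,15}  ✓accept
final: {1,2,3,4,5,6,10,15}; accept 1 in set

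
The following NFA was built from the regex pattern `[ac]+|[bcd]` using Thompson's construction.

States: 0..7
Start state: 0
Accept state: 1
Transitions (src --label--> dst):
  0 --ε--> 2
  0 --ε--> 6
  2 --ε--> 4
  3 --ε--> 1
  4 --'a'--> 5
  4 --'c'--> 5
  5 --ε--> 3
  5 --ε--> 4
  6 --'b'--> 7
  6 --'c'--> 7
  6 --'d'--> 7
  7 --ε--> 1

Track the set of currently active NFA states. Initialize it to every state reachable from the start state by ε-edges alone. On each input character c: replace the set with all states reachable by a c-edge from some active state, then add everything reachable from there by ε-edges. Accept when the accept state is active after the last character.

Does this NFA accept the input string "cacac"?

Answer: ACCEPT

Steps:
S₀ = ε-closure({0}) = {0,2,4,6}
'c' @ 1: {1,3,4,5,7}  ✓accept
'a' @ 2: {1,3,4,5}  ✓accept
'c' @ 3: {1,3,4,5}  ✓accept
'a' @ 4: {1,3,4,5}  ✓accept
'c' @ 5: {1,3,4,5}  ✓accept
after full input: {1,3,4,5}  (accept=1 in)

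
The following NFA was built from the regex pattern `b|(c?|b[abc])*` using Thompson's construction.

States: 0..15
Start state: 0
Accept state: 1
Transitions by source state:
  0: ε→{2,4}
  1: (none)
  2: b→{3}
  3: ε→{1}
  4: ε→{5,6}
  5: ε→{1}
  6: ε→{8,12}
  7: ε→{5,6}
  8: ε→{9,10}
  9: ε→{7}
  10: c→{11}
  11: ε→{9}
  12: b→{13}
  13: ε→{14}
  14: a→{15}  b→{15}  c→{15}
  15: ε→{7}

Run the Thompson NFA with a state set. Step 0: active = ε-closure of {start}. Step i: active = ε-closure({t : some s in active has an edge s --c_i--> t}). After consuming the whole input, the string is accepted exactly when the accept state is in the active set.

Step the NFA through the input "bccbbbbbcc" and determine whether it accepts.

Answer: ACCEPT

Trace:
start: ε-closure({0}) = {0,1,2,4,5,6,7,8,9,10,12}
'b' @ 1: {1,3,13,14}  [accepting]
'c' @ 2: {1,5,6,7,8,9,10,12,15}  [accepting]
'c' @ 3: {1,5,6,7,8,9,10,11,12}  [accepting]
'b' @ 4: {13,14}
'b' @ 5: {1,5,6,7,8,9,10,12,15}  [accepting]
'b' @ 6: {13,14}
'b' @ 7: {1,5,6,7,8,9,10,12,15}  [accepting]
'b' @ 8: {13,14}
'c' @ 9: {1,5,6,7,8,9,10,12,15}  [accepting]
'c' @ 10: {1,5,6,7,8,9,10,11,12}  [accepting]
after full input: {1,5,6,7,8,9,10,11,12}  (accept=1 in)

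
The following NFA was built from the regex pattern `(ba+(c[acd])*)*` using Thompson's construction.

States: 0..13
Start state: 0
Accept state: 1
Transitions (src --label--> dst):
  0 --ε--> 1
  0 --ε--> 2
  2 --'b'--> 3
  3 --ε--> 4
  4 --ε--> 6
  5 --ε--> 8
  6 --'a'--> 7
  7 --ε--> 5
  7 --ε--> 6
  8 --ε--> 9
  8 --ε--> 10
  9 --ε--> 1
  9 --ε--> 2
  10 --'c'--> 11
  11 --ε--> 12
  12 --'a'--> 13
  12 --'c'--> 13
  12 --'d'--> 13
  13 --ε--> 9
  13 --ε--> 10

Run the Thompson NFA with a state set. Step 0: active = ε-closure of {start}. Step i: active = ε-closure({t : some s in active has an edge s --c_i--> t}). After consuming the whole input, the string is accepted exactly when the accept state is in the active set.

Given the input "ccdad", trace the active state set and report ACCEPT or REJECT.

S₀ = ε-closure({0}) = {0,1,2}
'c' @ 1: {}  — dead — no transitions
rest 'cdad' ignored (set empty)
end set {} — state 1 not in

Answer: REJECT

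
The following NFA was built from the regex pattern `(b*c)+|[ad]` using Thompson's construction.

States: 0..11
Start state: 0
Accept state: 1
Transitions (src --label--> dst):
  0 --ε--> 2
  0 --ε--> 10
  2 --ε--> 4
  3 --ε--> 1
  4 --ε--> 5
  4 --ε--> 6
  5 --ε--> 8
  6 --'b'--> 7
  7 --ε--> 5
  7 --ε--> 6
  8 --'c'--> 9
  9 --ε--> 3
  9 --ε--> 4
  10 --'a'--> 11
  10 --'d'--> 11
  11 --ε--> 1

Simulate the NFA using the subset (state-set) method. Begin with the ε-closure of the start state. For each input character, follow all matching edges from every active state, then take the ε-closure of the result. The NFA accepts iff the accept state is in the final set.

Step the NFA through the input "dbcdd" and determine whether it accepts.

Answer: REJECT

Derivation:
S₀ = ε-closure({0}) = {0,2,4,5,6,8,10}
'd' @ 1: {1,11}  ✓accept
'b' @ 2: {}  — dead — no transitions
rest 'cdd' ignored (set empty)
after full input: {}  (accept=1 not in)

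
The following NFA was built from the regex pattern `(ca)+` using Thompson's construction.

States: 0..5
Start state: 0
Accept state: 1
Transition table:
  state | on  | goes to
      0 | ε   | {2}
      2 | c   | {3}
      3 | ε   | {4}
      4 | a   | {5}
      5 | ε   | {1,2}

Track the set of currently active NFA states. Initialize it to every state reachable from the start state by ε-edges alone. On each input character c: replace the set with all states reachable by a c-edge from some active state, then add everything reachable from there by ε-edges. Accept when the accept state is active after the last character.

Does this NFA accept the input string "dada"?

Answer: REJECT

Trace:
S₀ = ε-closure({0}) = {0,2}
'd' @ 1: {}  — state set empty
rest 'ada' ignored (set empty)
end set {} — state 1 not in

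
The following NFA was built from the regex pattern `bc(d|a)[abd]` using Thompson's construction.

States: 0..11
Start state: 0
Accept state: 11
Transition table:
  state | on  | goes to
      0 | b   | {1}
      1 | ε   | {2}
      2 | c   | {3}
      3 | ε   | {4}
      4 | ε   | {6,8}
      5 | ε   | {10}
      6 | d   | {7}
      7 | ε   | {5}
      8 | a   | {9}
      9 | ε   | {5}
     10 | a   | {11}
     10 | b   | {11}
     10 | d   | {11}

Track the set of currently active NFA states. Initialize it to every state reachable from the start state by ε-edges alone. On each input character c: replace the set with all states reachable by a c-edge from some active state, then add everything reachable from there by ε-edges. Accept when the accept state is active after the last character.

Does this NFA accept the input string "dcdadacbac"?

Answer: REJECT

Trace:
initial (ε-close {0}): {0}
'd' @ 1: {}  — no active states
rest 'cdadacbac' ignored (set empty)
final: {}; accept 11 not in set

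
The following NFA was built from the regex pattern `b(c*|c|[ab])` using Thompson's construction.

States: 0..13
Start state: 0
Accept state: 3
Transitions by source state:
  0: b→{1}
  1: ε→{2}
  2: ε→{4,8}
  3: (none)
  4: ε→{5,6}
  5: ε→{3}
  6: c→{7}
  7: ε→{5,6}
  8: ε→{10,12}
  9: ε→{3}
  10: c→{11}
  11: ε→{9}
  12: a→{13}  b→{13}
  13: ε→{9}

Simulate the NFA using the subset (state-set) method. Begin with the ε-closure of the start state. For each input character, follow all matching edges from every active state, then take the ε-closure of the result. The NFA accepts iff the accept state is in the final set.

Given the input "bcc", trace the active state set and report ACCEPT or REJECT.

initial (ε-close {0}): {0}
'b' @ 1: {1,2,3,4,5,6,8,10,12}  (accept∈set)
'c' @ 2: {3,5,6,7,9,11}  (accept∈set)
'c' @ 3: {3,5,6,7}  (accept∈set)
end set {3,5,6,7} — state 3 in

Answer: ACCEPT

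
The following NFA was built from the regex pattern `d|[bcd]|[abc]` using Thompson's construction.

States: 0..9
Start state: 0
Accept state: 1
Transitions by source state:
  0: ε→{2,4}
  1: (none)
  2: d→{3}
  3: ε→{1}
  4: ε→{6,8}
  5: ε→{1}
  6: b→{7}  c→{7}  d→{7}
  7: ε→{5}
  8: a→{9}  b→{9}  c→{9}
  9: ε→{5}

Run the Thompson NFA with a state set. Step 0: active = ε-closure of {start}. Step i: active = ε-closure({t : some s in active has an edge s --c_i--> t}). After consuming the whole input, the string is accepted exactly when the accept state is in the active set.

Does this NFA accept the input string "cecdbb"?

S₀ = ε-closure({0}) = {0,2,4,6,8}
'c' @ 1: {1,5,7,9}  (accept∈set)
'e' @ 2: {}  — no active states
rest 'cdbb' ignored (set empty)
after full input: {}  (accept=1 not in)

Answer: REJECT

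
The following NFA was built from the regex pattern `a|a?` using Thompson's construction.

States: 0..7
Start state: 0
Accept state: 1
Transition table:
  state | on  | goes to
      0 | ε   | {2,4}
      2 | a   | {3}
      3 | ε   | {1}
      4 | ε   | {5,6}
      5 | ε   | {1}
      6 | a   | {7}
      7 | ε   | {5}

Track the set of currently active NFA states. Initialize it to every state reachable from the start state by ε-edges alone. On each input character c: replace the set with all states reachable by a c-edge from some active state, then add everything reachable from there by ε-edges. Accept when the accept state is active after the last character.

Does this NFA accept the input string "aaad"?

start: ε-closure({0}) = {0,1,2,4,5,6}
'a' @ 1: {1,3,5,7}  (accept∈set)
'a' @ 2: {}  — dead — no transitions
rest 'ad' ignored (set empty)
end set {} — state 1 not in

Answer: REJECT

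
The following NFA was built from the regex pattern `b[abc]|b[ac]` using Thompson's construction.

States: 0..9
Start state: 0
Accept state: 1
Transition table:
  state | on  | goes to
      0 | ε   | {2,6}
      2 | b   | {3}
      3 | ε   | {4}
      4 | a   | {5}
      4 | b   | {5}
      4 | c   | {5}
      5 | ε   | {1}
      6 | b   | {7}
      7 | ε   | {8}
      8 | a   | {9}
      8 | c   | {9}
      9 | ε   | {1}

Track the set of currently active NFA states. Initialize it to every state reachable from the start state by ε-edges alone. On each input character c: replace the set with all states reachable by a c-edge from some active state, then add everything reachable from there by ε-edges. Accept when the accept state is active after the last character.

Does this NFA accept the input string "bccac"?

S₀ = ε-closure({0}) = {0,2,6}
'b' @ 1: {3,4,7,8}
'c' @ 2: {1,5,9}  ✓accept
'c' @ 3: {}  — no active states
rest 'ac' ignored (set empty)
end set {} — state 1 not in

Answer: REJECT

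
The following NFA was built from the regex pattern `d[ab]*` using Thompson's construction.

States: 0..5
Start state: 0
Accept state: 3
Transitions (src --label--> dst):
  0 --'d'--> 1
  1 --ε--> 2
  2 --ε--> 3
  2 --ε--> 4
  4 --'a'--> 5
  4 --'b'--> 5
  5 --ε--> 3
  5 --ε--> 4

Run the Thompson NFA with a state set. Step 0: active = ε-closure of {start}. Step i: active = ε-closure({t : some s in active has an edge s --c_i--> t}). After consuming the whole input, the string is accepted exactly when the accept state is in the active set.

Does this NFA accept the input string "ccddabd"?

Answer: REJECT

Steps:
S₀ = ε-closure({0}) = {0}
'c' @ 1: {}  — state set empty
rest 'cddabd' ignored (set empty)
after full input: {}  (accept=3 not in)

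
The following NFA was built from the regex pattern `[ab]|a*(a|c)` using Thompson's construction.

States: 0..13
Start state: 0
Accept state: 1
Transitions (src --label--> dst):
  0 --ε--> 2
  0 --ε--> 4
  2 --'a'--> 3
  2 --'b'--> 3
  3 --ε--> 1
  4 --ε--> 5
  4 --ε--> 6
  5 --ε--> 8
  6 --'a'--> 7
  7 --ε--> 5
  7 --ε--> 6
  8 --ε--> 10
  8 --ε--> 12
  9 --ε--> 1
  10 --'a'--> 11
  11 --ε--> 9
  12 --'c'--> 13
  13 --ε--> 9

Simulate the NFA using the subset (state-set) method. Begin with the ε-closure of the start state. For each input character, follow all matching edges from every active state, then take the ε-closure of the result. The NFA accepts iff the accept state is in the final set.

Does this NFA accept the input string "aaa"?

Answer: ACCEPT

Trace:
initial (ε-close {0}): {0,2,4,5,6,8,10,12}
'a' @ 1: {1,3,5,6,7,8,9,10,11,12}  (accept∈set)
'a' @ 2: {1,5,6,7,8,9,10,11,12}  (accept∈set)
'a' @ 3: {1,5,6,7,8,9,10,11,12}  (accept∈set)
end set {1,5,6,7,8,9,10,11,12} — state 1 in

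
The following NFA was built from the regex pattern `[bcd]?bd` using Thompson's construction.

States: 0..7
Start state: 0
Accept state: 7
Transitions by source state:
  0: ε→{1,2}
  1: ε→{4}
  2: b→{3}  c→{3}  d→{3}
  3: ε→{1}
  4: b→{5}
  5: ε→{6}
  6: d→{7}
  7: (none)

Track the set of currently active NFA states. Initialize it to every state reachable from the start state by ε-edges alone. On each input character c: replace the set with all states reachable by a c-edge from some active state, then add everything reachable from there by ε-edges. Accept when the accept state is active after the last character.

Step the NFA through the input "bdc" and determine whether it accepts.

Answer: REJECT

Derivation:
S₀ = ε-closure({0}) = {0,1,2,4}
'b' @ 1: {1,3,4,5,6}
'd' @ 2: {7}  (accept∈set)
'c' @ 3: {}  — dead — no transitions
final: {}; accept 7 not in set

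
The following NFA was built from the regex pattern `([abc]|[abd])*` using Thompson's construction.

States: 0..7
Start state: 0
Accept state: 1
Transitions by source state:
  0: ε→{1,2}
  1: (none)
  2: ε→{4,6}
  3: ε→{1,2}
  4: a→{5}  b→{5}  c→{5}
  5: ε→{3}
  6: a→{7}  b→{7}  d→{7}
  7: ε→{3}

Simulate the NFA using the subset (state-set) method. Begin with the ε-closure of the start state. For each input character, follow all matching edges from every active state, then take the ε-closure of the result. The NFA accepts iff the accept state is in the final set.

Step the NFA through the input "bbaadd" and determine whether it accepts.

initial (ε-close {0}): {0,1,2,4,6}
'b' @ 1: {1,2,3,4,5,6,7}  [accepting]
'b' @ 2: {1,2,3,4,5,6,7}  [accepting]
'a' @ 3: {1,2,3,4,5,6,7}  [accepting]
'a' @ 4: {1,2,3,4,5,6,7}  [accepting]
'd' @ 5: {1,2,3,4,6,7}  [accepting]
'd' @ 6: {1,2,3,4,6,7}  [accepting]
after full input: {1,2,3,4,6,7}  (accept=1 in)

Answer: ACCEPT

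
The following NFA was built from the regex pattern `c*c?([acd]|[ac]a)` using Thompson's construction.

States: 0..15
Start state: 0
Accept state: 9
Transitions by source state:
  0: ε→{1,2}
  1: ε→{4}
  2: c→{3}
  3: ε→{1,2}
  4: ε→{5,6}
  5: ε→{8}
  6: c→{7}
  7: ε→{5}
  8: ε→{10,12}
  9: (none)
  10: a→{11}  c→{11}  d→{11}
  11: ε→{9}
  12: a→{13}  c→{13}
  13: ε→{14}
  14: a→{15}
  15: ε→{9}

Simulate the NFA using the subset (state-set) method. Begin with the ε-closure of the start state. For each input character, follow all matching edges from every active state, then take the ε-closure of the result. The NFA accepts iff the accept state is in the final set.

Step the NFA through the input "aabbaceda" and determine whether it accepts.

Answer: REJECT

Steps:
S₀ = ε-closure({0}) = {0,1,2,4,5,6,8,10,12}
'a' @ 1: {9,11,13,14}  ✓accept
'a' @ 2: {9,15}  ✓accept
'b' @ 3: {}  — no active states
rest 'baceda' ignored (set empty)
final: {}; accept 9 not in set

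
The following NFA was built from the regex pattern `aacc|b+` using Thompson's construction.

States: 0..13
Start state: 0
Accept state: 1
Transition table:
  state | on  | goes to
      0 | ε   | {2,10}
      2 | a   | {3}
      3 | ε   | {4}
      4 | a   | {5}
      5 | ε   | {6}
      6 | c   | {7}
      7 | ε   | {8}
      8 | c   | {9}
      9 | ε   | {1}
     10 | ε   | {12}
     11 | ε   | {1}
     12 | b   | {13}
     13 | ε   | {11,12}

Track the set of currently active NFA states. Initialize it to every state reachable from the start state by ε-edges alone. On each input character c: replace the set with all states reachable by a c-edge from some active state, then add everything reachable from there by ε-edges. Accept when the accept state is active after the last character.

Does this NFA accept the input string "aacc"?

initial (ε-close {0}): {0,2,10,12}
'a' @ 1: {3,4}
'a' @ 2: {5,6}
'c' @ 3: {7,8}
'c' @ 4: {1,9}  (accept∈set)
end set {1,9} — state 1 in

Answer: ACCEPT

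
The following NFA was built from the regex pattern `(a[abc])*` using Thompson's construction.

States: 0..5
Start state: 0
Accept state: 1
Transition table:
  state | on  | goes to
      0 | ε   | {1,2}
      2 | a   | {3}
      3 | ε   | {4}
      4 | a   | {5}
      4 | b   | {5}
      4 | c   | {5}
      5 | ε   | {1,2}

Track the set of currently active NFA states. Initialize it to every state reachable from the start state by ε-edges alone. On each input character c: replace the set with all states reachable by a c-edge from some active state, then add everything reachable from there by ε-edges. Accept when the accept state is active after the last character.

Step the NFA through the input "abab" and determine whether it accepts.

Answer: ACCEPT

Derivation:
S₀ = ε-closure({0}) = {0,1,2}
'a' @ 1: {3,4}
'b' @ 2: {1,2,5}  ✓accept
'a' @ 3: {3,4}
'b' @ 4: {1,2,5}  ✓accept
final: {1,2,5}; accept 1 in set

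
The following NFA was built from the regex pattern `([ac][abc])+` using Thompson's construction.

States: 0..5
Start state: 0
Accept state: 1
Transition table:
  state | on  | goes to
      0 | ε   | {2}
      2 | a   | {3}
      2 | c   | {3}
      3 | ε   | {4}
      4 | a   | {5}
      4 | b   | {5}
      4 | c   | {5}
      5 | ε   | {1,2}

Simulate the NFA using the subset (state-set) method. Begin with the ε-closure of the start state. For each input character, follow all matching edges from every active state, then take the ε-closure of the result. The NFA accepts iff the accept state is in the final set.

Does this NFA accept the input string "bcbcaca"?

Answer: REJECT

Trace:
start: ε-closure({0}) = {0,2}
'b' @ 1: {}  — no active states
rest 'cbcaca' ignored (set empty)
end set {} — state 1 not in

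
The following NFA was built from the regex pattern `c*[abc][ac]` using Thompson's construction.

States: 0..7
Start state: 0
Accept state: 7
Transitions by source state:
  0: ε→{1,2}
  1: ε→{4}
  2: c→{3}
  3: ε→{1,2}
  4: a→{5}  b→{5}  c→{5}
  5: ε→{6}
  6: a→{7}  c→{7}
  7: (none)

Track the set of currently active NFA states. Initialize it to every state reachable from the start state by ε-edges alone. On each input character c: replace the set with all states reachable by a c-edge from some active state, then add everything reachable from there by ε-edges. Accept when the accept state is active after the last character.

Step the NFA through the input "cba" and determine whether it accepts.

start: ε-closure({0}) = {0,1,2,4}
'c' @ 1: {1,2,3,4,5,6}
'b' @ 2: {5,6}
'a' @ 3: {7}  [accepting]
end set {7} — state 7 in

Answer: ACCEPT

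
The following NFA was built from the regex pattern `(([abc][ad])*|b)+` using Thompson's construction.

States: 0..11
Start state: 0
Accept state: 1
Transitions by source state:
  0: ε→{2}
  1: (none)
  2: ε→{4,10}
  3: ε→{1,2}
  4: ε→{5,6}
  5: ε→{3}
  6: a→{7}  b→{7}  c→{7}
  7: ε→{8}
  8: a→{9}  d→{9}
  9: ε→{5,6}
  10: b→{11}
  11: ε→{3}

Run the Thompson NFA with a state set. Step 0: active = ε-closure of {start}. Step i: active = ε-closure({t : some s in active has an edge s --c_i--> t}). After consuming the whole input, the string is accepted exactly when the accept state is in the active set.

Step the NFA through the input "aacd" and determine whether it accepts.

Answer: ACCEPT

Derivation:
S₀ = ε-closure({0}) = {0,1,2,3,4,5,6,10}
'a' @ 1: {7,8}
'a' @ 2: {1,2,3,4,5,6,9,10}  [accepting]
'c' @ 3: {7,8}
'd' @ 4: {1,2,3,4,5,6,9,10}  [accepting]
final: {1,2,3,4,5,6,9,10}; accept 1 in set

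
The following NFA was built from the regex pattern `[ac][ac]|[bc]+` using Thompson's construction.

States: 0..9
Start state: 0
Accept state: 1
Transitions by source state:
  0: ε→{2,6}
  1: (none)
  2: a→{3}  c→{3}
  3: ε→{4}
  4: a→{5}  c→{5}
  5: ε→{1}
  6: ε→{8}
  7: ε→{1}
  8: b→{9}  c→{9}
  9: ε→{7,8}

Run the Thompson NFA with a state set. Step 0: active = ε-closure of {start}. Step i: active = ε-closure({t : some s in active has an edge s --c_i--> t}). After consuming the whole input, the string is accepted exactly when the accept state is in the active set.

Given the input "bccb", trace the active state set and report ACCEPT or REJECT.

Answer: ACCEPT

Steps:
S₀ = ε-closure({0}) = {0,2,6,8}
'b' @ 1: {1,7,8,9}  ✓accept
'c' @ 2: {1,7,8,9}  ✓accept
'c' @ 3: {1,7,8,9}  ✓accept
'b' @ 4: {1,7,8,9}  ✓accept
after full input: {1,7,8,9}  (accept=1 in)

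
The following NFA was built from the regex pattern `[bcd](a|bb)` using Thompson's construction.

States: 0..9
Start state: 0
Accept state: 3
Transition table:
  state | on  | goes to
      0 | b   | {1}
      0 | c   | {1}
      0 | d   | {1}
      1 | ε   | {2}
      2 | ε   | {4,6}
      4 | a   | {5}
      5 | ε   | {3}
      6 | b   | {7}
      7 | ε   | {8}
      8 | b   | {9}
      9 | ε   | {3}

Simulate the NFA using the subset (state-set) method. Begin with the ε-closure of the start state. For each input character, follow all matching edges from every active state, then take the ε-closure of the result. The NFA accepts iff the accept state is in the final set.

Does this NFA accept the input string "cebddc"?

Answer: REJECT

Steps:
S₀ = ε-closure({0}) = {0}
'c' @ 1: {1,2,4,6}
'e' @ 2: {}  — state set empty
rest 'bddc' ignored (set empty)
after full input: {}  (accept=3 not in)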